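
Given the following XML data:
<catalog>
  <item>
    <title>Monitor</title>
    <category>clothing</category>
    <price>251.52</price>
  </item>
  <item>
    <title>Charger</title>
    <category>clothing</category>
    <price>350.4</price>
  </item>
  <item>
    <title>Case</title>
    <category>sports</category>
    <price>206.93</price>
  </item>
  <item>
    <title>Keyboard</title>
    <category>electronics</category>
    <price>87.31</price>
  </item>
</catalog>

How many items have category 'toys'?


Scanning <item> elements for <category>toys</category>:
Count: 0

ANSWER: 0


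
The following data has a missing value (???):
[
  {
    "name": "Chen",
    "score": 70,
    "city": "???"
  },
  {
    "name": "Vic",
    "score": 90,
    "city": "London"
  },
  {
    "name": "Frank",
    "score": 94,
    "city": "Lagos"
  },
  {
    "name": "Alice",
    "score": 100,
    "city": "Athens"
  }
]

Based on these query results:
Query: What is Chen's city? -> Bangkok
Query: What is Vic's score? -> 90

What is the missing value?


The missing value is Chen's city
From query: Chen's city = Bangkok

ANSWER: Bangkok


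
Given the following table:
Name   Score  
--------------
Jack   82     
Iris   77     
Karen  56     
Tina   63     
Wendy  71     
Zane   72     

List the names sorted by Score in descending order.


Sorting by Score (descending):
  Jack: 82
  Iris: 77
  Zane: 72
  Wendy: 71
  Tina: 63
  Karen: 56


ANSWER: Jack, Iris, Zane, Wendy, Tina, Karen


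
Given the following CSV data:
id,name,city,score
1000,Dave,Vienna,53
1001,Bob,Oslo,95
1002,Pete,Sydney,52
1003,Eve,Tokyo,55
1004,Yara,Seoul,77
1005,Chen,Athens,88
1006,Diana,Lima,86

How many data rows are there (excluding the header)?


Counting rows (excluding header):
Header: id,name,city,score
Data rows: 7

ANSWER: 7


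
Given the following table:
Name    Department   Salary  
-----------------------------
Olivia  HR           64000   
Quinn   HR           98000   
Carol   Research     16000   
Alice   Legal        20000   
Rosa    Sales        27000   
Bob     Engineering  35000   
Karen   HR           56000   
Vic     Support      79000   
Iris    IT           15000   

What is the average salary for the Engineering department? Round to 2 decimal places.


Engineering department members:
  Bob: 35000
Sum = 35000
Count = 1
Average = 35000 / 1 = 35000.00

ANSWER: 35000.00


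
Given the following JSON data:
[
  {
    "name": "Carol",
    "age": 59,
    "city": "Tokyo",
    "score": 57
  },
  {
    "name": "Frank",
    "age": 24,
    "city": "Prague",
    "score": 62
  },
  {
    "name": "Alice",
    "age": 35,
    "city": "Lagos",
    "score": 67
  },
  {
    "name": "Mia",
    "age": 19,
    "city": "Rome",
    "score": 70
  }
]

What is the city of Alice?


Looking up record where name = Alice
Record index: 2
Field 'city' = Lagos

ANSWER: Lagos


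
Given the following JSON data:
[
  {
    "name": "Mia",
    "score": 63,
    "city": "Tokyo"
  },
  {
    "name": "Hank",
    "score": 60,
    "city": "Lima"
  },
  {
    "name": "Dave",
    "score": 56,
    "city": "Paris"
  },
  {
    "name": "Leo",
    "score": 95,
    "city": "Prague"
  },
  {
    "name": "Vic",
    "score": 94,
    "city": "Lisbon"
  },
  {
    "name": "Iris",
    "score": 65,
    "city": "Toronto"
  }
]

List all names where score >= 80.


Filtering records where score >= 80:
  Mia (score=63) -> no
  Hank (score=60) -> no
  Dave (score=56) -> no
  Leo (score=95) -> YES
  Vic (score=94) -> YES
  Iris (score=65) -> no


ANSWER: Leo, Vic


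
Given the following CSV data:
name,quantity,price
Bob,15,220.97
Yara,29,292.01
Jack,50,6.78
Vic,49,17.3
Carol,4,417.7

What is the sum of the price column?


Values in 'price' column:
  Row 1: 220.97
  Row 2: 292.01
  Row 3: 6.78
  Row 4: 17.3
  Row 5: 417.7
Sum = 220.97 + 292.01 + 6.78 + 17.3 + 417.7 = 954.76

ANSWER: 954.76


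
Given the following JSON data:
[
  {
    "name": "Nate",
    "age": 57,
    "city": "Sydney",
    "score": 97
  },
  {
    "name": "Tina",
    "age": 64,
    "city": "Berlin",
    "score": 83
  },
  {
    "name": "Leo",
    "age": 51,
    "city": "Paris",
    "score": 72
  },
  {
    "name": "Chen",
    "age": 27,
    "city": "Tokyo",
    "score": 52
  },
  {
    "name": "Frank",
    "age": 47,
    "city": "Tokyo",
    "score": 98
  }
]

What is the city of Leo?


Looking up record where name = Leo
Record index: 2
Field 'city' = Paris

ANSWER: Paris


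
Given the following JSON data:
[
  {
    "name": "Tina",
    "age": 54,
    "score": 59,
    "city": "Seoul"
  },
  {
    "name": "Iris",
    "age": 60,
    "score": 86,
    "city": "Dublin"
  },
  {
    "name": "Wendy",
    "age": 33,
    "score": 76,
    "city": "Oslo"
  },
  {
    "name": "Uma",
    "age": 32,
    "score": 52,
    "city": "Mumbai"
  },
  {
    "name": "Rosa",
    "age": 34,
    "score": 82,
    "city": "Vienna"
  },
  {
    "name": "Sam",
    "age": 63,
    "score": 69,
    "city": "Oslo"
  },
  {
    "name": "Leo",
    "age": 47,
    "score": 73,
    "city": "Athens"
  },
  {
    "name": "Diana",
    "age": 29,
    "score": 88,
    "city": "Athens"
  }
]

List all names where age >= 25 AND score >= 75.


Checking both conditions:
  Tina (age=54, score=59) -> no
  Iris (age=60, score=86) -> YES
  Wendy (age=33, score=76) -> YES
  Uma (age=32, score=52) -> no
  Rosa (age=34, score=82) -> YES
  Sam (age=63, score=69) -> no
  Leo (age=47, score=73) -> no
  Diana (age=29, score=88) -> YES


ANSWER: Iris, Wendy, Rosa, Diana


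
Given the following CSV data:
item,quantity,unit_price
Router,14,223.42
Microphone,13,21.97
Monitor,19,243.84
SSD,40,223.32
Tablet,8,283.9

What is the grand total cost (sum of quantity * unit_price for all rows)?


Computing row totals:
  Router: 14 * 223.42 = 3127.88
  Microphone: 13 * 21.97 = 285.61
  Monitor: 19 * 243.84 = 4632.96
  SSD: 40 * 223.32 = 8932.8
  Tablet: 8 * 283.9 = 2271.2
Grand total = 3127.88 + 285.61 + 4632.96 + 8932.8 + 2271.2 = 19250.45

ANSWER: 19250.45


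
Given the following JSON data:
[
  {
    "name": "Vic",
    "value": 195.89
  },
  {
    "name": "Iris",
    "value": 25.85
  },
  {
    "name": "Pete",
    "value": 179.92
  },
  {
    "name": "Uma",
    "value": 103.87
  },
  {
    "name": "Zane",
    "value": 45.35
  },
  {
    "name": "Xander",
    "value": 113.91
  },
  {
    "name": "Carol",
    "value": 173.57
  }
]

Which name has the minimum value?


Comparing values:
  Vic: 195.89
  Iris: 25.85
  Pete: 179.92
  Uma: 103.87
  Zane: 45.35
  Xander: 113.91
  Carol: 173.57
Minimum: Iris (25.85)

ANSWER: Iris


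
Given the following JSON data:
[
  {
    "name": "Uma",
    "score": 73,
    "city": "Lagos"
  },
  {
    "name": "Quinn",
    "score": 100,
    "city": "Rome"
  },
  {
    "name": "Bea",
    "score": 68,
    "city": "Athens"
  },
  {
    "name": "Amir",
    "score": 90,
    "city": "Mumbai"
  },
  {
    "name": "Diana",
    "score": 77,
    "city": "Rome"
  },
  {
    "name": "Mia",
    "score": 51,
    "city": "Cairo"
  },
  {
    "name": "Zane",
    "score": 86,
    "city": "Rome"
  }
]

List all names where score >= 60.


Filtering records where score >= 60:
  Uma (score=73) -> YES
  Quinn (score=100) -> YES
  Bea (score=68) -> YES
  Amir (score=90) -> YES
  Diana (score=77) -> YES
  Mia (score=51) -> no
  Zane (score=86) -> YES


ANSWER: Uma, Quinn, Bea, Amir, Diana, Zane


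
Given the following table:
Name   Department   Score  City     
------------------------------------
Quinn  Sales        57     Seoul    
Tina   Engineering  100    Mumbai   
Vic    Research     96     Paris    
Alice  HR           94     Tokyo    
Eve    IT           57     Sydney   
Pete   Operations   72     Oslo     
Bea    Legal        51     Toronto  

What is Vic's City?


Row 3: Vic
City = Paris

ANSWER: Paris


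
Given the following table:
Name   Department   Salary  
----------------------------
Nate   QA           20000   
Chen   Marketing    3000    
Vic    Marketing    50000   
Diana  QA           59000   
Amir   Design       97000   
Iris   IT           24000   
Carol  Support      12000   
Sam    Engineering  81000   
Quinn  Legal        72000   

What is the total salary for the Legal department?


Legal department members:
  Quinn: 72000
Total = 72000 = 72000

ANSWER: 72000


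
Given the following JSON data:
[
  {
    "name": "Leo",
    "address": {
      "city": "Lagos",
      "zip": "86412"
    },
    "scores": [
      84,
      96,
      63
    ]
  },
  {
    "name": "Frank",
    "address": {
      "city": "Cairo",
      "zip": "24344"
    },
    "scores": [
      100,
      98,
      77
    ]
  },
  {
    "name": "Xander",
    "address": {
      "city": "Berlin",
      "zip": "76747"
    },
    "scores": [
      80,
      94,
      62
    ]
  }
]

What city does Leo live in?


Path: records[0].address.city
Value: Lagos

ANSWER: Lagos


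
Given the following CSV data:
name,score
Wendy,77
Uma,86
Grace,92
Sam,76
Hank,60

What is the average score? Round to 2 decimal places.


Scores: 77, 86, 92, 76, 60
Sum = 391
Count = 5
Average = 391 / 5 = 78.20

ANSWER: 78.20


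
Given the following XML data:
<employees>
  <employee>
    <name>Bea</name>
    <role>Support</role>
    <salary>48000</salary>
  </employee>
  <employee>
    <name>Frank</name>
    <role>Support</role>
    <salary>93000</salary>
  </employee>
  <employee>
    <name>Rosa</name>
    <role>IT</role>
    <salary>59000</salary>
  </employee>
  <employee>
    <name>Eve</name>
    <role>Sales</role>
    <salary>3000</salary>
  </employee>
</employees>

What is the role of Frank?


Searching for <employee> with <name>Frank</name>
Found at position 2
<role>Support</role>

ANSWER: Support


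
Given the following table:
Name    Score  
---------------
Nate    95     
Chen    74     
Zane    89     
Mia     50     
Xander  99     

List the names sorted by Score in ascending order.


Sorting by Score (ascending):
  Mia: 50
  Chen: 74
  Zane: 89
  Nate: 95
  Xander: 99


ANSWER: Mia, Chen, Zane, Nate, Xander


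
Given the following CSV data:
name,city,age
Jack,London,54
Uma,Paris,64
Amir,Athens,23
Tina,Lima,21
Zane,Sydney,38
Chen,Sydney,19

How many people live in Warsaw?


Scanning city column for 'Warsaw':
Total matches: 0

ANSWER: 0


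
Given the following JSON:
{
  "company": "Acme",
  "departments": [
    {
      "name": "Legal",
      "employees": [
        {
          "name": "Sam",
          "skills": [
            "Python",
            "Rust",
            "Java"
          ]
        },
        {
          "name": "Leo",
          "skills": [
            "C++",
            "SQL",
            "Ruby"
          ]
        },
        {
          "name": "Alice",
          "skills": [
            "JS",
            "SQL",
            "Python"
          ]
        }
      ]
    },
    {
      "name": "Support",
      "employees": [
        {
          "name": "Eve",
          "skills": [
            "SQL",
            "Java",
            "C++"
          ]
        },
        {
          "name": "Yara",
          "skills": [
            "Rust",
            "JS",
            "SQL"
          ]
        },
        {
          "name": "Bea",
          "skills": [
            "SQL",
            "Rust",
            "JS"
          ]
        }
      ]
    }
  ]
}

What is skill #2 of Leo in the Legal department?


Path: departments[0].employees[1].skills[1]
Value: SQL

ANSWER: SQL


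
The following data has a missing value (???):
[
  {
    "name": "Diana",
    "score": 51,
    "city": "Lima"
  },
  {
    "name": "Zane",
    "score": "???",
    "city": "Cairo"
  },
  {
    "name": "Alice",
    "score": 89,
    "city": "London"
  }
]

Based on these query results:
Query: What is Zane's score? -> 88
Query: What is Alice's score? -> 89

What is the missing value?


The missing value is Zane's score
From query: Zane's score = 88

ANSWER: 88


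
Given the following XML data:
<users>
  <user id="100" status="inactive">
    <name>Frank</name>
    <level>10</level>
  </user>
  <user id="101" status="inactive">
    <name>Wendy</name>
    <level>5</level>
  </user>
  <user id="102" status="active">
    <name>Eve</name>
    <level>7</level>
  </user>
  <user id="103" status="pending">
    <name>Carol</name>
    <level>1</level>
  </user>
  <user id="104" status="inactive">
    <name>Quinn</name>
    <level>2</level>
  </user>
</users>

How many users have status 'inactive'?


Counting users with status='inactive':
  Frank (id=100) -> MATCH
  Wendy (id=101) -> MATCH
  Quinn (id=104) -> MATCH
Count: 3

ANSWER: 3


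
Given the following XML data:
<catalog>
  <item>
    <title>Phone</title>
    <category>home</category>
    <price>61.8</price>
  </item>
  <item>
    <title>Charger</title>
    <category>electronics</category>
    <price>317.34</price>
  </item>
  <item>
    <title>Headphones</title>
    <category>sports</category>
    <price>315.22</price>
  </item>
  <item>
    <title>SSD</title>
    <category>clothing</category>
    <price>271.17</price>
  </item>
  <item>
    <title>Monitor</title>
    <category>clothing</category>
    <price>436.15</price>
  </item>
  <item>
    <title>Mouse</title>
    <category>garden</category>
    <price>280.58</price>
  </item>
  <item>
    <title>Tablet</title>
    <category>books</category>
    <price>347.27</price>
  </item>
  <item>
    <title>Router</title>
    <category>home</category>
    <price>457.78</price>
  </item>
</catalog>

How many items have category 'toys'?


Scanning <item> elements for <category>toys</category>:
Count: 0

ANSWER: 0


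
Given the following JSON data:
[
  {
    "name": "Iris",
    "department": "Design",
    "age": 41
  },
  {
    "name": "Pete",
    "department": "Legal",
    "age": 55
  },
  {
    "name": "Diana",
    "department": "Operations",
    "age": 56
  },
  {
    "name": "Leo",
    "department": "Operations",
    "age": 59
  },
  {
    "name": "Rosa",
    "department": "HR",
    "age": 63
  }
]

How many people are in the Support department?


Scanning records for department = Support
  No matches found
Count: 0

ANSWER: 0


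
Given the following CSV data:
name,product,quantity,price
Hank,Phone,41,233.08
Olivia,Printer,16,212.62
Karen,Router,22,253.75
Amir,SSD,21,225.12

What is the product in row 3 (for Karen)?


Row 3: Karen
Column 'product' = Router

ANSWER: Router


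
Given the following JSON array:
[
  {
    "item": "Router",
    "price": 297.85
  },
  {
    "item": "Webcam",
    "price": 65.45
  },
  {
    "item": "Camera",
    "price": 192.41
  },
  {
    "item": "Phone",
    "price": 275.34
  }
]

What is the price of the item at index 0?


Array index 0 -> Router
price = 297.85

ANSWER: 297.85


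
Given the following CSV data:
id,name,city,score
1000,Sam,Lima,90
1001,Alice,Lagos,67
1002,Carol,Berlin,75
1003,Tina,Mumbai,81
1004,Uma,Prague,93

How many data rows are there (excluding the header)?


Counting rows (excluding header):
Header: id,name,city,score
Data rows: 5

ANSWER: 5


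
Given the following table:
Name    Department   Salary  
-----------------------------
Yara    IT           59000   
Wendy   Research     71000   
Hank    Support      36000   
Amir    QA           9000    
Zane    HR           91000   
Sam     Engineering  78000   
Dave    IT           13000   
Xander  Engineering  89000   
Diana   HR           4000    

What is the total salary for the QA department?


QA department members:
  Amir: 9000
Total = 9000 = 9000

ANSWER: 9000


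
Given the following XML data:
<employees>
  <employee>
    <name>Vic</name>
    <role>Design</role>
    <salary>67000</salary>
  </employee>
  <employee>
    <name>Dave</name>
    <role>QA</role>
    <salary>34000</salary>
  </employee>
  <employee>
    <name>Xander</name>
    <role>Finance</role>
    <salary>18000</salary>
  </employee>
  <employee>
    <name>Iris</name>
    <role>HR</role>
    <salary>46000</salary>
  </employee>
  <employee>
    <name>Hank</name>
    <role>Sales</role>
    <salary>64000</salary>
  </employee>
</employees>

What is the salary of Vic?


Searching for <employee> with <name>Vic</name>
Found at position 1
<salary>67000</salary>

ANSWER: 67000


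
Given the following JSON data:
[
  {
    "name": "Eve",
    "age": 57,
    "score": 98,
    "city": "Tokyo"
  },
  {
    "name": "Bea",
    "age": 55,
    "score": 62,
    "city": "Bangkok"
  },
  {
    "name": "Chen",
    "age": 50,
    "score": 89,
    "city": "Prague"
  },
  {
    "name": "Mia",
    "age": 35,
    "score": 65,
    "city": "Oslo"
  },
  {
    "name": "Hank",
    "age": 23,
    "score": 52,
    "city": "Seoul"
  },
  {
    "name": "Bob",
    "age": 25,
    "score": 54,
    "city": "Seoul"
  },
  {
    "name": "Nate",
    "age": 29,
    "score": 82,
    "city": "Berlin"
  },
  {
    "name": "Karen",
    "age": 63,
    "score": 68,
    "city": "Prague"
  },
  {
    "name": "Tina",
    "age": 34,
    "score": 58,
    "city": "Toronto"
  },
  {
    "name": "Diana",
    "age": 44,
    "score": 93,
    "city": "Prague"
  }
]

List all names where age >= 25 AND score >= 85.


Checking both conditions:
  Eve (age=57, score=98) -> YES
  Bea (age=55, score=62) -> no
  Chen (age=50, score=89) -> YES
  Mia (age=35, score=65) -> no
  Hank (age=23, score=52) -> no
  Bob (age=25, score=54) -> no
  Nate (age=29, score=82) -> no
  Karen (age=63, score=68) -> no
  Tina (age=34, score=58) -> no
  Diana (age=44, score=93) -> YES


ANSWER: Eve, Chen, Diana


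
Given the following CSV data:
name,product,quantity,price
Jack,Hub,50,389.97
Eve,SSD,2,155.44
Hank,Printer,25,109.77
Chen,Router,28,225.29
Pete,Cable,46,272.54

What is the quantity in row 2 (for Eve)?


Row 2: Eve
Column 'quantity' = 2

ANSWER: 2


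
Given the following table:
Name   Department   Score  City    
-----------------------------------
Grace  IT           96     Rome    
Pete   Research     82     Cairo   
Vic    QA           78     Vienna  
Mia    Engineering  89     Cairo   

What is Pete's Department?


Row 2: Pete
Department = Research

ANSWER: Research


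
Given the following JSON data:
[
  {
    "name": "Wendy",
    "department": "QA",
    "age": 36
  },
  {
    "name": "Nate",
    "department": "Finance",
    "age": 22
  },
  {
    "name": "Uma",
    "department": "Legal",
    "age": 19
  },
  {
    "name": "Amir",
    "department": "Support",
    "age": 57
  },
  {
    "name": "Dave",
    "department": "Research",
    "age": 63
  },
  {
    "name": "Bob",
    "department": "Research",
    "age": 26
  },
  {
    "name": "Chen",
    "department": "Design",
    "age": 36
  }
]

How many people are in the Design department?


Scanning records for department = Design
  Record 6: Chen
Count: 1

ANSWER: 1


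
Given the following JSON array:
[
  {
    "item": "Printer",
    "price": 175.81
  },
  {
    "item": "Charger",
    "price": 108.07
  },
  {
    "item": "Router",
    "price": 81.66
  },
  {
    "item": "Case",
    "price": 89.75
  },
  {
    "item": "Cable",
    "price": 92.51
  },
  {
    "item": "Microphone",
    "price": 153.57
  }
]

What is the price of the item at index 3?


Array index 3 -> Case
price = 89.75

ANSWER: 89.75


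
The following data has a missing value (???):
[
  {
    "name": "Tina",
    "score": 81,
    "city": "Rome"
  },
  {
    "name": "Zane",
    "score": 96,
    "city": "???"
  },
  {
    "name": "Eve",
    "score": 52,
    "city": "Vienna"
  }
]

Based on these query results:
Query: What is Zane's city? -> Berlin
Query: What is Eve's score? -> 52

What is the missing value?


The missing value is Zane's city
From query: Zane's city = Berlin

ANSWER: Berlin


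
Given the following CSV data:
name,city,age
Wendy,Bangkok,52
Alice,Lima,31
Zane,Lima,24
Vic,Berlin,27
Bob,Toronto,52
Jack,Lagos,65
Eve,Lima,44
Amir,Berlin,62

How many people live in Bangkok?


Scanning city column for 'Bangkok':
  Row 1: Wendy -> MATCH
Total matches: 1

ANSWER: 1


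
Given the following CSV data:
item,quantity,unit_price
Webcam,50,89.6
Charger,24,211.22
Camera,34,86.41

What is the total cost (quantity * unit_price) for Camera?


Row: Camera
quantity = 34
unit_price = 86.41
total = 34 * 86.41 = 2937.94

ANSWER: 2937.94


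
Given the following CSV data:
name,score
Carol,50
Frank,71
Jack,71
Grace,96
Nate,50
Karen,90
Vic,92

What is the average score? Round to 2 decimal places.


Scores: 50, 71, 71, 96, 50, 90, 92
Sum = 520
Count = 7
Average = 520 / 7 = 74.29

ANSWER: 74.29


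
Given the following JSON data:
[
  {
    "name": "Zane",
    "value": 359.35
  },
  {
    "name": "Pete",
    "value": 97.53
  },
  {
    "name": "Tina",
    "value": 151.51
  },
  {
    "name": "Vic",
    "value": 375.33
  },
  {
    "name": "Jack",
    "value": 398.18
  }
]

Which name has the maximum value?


Comparing values:
  Zane: 359.35
  Pete: 97.53
  Tina: 151.51
  Vic: 375.33
  Jack: 398.18
Maximum: Jack (398.18)

ANSWER: Jack


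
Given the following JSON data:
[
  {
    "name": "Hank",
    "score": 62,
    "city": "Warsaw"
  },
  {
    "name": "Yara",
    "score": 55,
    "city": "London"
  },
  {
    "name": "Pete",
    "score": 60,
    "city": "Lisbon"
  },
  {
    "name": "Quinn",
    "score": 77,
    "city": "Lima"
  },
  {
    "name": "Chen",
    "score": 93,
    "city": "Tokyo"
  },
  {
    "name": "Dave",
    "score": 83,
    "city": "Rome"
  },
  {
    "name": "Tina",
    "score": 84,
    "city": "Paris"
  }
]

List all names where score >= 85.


Filtering records where score >= 85:
  Hank (score=62) -> no
  Yara (score=55) -> no
  Pete (score=60) -> no
  Quinn (score=77) -> no
  Chen (score=93) -> YES
  Dave (score=83) -> no
  Tina (score=84) -> no


ANSWER: Chen


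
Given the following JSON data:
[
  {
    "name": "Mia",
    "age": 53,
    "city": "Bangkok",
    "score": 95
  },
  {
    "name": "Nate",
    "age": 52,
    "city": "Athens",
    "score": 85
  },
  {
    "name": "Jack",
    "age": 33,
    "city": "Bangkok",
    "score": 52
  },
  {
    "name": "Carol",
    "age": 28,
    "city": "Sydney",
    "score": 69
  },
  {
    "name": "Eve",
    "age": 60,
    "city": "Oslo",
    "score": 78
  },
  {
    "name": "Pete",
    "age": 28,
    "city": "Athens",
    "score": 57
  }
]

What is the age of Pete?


Looking up record where name = Pete
Record index: 5
Field 'age' = 28

ANSWER: 28


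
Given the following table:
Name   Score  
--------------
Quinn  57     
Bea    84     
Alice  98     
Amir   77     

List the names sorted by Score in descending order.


Sorting by Score (descending):
  Alice: 98
  Bea: 84
  Amir: 77
  Quinn: 57


ANSWER: Alice, Bea, Amir, Quinn


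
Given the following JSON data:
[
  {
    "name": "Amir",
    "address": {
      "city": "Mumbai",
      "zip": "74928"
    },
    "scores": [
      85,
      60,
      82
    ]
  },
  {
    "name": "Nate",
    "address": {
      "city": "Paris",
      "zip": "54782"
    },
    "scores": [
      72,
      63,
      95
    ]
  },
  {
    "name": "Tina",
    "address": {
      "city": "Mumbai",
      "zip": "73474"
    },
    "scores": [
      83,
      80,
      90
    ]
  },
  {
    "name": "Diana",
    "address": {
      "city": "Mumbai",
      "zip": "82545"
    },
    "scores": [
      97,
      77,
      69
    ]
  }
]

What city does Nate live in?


Path: records[1].address.city
Value: Paris

ANSWER: Paris


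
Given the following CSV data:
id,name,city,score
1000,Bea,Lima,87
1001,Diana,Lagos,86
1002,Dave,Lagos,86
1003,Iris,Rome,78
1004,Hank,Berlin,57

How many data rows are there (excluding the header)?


Counting rows (excluding header):
Header: id,name,city,score
Data rows: 5

ANSWER: 5


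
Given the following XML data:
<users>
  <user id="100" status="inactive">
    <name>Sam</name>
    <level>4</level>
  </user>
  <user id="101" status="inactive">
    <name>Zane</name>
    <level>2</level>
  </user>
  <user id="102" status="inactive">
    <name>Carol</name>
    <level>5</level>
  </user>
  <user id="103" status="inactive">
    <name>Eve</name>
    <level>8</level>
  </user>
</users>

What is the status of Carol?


Finding user with name = Carol
user id="102" status="inactive"

ANSWER: inactive


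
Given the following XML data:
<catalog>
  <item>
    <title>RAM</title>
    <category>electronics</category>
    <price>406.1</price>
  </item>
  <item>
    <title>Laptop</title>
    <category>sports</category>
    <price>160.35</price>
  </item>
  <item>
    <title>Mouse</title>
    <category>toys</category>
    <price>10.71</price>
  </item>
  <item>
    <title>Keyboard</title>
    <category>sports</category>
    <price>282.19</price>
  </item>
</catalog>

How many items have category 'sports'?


Scanning <item> elements for <category>sports</category>:
  Item 2: Laptop -> MATCH
  Item 4: Keyboard -> MATCH
Count: 2

ANSWER: 2


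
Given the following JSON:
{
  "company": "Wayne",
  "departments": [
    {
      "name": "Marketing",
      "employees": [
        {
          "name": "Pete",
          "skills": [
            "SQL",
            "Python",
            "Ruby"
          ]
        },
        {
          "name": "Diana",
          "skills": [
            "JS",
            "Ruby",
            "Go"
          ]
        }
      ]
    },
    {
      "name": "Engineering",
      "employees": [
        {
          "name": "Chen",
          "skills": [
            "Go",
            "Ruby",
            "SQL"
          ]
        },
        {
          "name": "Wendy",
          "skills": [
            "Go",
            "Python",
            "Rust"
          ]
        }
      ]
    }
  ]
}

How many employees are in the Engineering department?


Path: departments[1].employees
Count: 2

ANSWER: 2


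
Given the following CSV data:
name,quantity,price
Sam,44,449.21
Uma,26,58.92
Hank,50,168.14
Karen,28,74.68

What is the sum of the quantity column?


Values in 'quantity' column:
  Row 1: 44
  Row 2: 26
  Row 3: 50
  Row 4: 28
Sum = 44 + 26 + 50 + 28 = 148

ANSWER: 148


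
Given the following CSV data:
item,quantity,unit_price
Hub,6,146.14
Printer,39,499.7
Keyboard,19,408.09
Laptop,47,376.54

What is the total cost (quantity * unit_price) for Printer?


Row: Printer
quantity = 39
unit_price = 499.7
total = 39 * 499.7 = 19488.3

ANSWER: 19488.3


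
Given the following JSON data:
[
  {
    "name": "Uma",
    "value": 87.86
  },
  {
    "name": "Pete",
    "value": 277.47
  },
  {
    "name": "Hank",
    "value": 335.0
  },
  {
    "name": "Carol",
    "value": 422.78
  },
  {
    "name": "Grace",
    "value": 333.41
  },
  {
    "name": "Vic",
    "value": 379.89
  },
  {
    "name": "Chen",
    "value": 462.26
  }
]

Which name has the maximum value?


Comparing values:
  Uma: 87.86
  Pete: 277.47
  Hank: 335.0
  Carol: 422.78
  Grace: 333.41
  Vic: 379.89
  Chen: 462.26
Maximum: Chen (462.26)

ANSWER: Chen


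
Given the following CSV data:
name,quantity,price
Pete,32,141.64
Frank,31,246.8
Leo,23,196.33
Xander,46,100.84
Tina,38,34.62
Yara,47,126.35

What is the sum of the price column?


Values in 'price' column:
  Row 1: 141.64
  Row 2: 246.8
  Row 3: 196.33
  Row 4: 100.84
  Row 5: 34.62
  Row 6: 126.35
Sum = 141.64 + 246.8 + 196.33 + 100.84 + 34.62 + 126.35 = 846.58

ANSWER: 846.58


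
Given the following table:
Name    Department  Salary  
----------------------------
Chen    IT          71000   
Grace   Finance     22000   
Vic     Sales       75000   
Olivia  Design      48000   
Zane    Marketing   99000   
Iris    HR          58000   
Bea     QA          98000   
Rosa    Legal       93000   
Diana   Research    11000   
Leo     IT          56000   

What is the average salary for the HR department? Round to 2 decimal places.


HR department members:
  Iris: 58000
Sum = 58000
Count = 1
Average = 58000 / 1 = 58000.00

ANSWER: 58000.00


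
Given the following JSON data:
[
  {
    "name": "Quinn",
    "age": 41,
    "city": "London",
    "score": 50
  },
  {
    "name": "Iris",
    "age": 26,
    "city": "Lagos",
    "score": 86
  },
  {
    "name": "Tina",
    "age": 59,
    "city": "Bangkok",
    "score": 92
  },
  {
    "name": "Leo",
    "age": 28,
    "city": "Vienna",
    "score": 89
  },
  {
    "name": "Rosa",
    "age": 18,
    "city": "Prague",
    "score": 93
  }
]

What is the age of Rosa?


Looking up record where name = Rosa
Record index: 4
Field 'age' = 18

ANSWER: 18


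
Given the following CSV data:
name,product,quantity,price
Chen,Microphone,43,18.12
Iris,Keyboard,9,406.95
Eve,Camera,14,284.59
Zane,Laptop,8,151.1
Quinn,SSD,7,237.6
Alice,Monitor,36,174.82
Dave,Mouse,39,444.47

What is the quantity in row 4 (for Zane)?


Row 4: Zane
Column 'quantity' = 8

ANSWER: 8


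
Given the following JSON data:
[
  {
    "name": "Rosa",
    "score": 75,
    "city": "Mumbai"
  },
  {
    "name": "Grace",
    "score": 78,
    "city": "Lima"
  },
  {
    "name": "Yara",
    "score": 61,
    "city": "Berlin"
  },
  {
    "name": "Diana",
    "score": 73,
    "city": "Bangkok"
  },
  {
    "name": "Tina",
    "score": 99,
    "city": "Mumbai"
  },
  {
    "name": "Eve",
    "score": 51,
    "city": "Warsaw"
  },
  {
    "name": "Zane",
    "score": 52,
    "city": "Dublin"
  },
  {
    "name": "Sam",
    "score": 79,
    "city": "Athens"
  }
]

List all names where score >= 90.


Filtering records where score >= 90:
  Rosa (score=75) -> no
  Grace (score=78) -> no
  Yara (score=61) -> no
  Diana (score=73) -> no
  Tina (score=99) -> YES
  Eve (score=51) -> no
  Zane (score=52) -> no
  Sam (score=79) -> no


ANSWER: Tina


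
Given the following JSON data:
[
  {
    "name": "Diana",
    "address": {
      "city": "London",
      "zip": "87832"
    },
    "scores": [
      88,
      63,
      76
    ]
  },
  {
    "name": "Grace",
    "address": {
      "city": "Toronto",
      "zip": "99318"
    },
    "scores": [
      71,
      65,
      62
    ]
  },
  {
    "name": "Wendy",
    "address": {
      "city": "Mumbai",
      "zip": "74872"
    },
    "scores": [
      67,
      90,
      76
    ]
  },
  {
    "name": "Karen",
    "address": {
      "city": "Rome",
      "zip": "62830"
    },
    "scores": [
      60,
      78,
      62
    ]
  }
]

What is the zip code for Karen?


Path: records[3].address.zip
Value: 62830

ANSWER: 62830


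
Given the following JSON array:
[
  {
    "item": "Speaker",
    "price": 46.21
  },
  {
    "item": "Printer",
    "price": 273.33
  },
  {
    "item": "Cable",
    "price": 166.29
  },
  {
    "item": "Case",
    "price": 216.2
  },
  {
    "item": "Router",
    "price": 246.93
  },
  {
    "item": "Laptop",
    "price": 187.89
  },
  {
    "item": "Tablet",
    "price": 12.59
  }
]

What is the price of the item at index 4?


Array index 4 -> Router
price = 246.93

ANSWER: 246.93


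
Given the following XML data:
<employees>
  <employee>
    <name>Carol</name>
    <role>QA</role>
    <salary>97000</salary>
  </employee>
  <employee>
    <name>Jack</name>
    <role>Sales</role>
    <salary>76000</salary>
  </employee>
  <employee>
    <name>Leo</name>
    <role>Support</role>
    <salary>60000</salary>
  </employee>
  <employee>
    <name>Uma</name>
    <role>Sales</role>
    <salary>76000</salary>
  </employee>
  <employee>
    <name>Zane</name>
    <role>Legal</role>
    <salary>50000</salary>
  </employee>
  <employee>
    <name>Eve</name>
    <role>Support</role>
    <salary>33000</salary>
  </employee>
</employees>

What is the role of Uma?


Searching for <employee> with <name>Uma</name>
Found at position 4
<role>Sales</role>

ANSWER: Sales


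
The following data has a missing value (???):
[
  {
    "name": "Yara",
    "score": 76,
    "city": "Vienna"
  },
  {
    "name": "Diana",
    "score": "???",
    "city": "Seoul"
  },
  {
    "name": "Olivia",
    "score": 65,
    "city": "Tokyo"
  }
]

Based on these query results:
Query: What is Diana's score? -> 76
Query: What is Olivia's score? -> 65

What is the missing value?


The missing value is Diana's score
From query: Diana's score = 76

ANSWER: 76


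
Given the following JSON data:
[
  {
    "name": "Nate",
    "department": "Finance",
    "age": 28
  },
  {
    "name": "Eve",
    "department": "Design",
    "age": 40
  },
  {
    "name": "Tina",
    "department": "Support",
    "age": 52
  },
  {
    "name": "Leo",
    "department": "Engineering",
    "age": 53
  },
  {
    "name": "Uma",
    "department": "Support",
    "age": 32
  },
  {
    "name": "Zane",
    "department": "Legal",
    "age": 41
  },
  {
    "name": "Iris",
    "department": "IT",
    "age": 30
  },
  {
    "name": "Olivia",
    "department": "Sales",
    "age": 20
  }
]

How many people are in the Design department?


Scanning records for department = Design
  Record 1: Eve
Count: 1

ANSWER: 1


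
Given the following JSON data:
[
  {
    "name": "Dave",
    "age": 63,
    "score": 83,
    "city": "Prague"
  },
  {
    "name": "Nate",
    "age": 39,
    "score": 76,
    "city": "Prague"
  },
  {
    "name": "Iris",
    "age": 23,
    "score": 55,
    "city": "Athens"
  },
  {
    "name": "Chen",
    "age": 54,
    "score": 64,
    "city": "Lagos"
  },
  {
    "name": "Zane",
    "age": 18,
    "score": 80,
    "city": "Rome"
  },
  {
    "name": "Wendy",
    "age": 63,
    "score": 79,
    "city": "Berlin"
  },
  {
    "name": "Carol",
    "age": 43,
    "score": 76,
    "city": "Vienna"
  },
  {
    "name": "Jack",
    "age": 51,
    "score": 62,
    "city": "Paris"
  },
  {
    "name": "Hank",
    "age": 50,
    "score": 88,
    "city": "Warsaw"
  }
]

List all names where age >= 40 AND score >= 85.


Checking both conditions:
  Dave (age=63, score=83) -> no
  Nate (age=39, score=76) -> no
  Iris (age=23, score=55) -> no
  Chen (age=54, score=64) -> no
  Zane (age=18, score=80) -> no
  Wendy (age=63, score=79) -> no
  Carol (age=43, score=76) -> no
  Jack (age=51, score=62) -> no
  Hank (age=50, score=88) -> YES


ANSWER: Hank


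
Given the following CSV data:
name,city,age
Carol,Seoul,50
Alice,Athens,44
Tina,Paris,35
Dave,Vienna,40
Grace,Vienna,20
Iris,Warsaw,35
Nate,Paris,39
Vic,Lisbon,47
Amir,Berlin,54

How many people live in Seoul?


Scanning city column for 'Seoul':
  Row 1: Carol -> MATCH
Total matches: 1

ANSWER: 1


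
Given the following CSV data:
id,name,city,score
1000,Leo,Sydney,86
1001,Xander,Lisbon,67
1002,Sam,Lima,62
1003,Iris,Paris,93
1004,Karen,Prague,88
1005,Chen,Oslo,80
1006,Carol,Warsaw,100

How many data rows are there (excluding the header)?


Counting rows (excluding header):
Header: id,name,city,score
Data rows: 7

ANSWER: 7


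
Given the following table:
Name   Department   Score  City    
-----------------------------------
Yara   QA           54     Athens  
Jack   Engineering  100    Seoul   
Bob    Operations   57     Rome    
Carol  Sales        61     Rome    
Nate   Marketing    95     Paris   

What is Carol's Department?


Row 4: Carol
Department = Sales

ANSWER: Sales


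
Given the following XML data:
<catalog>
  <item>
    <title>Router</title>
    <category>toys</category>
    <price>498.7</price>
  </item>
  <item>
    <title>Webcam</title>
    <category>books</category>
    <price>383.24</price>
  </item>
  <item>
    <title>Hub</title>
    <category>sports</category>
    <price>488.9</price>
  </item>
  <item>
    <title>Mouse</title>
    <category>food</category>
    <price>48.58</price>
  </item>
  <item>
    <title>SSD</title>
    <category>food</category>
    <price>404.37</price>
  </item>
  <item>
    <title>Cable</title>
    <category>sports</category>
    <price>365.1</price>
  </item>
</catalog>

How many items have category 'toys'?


Scanning <item> elements for <category>toys</category>:
  Item 1: Router -> MATCH
Count: 1

ANSWER: 1


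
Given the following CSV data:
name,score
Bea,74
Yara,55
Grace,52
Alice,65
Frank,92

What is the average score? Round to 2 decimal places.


Scores: 74, 55, 52, 65, 92
Sum = 338
Count = 5
Average = 338 / 5 = 67.60

ANSWER: 67.60


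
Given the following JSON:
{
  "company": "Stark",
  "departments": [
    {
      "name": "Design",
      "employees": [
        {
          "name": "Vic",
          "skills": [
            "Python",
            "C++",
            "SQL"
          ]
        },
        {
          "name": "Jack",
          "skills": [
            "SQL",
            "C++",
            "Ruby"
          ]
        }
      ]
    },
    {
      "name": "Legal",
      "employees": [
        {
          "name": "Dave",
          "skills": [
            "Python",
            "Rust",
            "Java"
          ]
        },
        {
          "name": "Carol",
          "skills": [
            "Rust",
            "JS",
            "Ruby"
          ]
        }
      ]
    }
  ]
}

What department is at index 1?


Path: departments[1].name
Value: Legal

ANSWER: Legal


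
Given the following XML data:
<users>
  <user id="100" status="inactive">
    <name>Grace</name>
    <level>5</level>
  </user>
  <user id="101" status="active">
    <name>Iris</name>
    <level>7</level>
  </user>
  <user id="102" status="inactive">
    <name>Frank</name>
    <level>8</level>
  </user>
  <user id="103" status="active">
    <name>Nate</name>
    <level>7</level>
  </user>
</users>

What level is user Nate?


Finding user: Nate
<level>7</level>

ANSWER: 7


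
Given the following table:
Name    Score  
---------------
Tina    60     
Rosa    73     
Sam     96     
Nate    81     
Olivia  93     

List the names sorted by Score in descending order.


Sorting by Score (descending):
  Sam: 96
  Olivia: 93
  Nate: 81
  Rosa: 73
  Tina: 60


ANSWER: Sam, Olivia, Nate, Rosa, Tina


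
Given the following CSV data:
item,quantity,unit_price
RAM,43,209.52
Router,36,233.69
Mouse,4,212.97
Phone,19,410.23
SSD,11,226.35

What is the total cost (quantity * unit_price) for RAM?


Row: RAM
quantity = 43
unit_price = 209.52
total = 43 * 209.52 = 9009.36

ANSWER: 9009.36


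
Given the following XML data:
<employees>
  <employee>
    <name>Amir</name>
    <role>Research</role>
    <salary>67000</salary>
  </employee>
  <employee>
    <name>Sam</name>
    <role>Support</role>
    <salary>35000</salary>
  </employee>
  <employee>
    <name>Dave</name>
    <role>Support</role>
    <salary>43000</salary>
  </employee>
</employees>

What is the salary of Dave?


Searching for <employee> with <name>Dave</name>
Found at position 3
<salary>43000</salary>

ANSWER: 43000


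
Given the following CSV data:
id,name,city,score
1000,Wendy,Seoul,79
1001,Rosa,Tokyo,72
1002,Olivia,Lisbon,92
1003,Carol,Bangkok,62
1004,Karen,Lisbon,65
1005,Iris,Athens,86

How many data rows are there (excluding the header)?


Counting rows (excluding header):
Header: id,name,city,score
Data rows: 6

ANSWER: 6


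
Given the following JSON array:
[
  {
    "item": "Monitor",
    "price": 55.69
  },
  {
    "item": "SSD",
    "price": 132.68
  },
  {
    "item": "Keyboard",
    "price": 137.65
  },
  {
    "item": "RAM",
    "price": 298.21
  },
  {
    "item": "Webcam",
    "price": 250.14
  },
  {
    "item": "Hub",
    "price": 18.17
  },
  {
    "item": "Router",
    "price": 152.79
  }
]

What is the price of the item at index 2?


Array index 2 -> Keyboard
price = 137.65

ANSWER: 137.65


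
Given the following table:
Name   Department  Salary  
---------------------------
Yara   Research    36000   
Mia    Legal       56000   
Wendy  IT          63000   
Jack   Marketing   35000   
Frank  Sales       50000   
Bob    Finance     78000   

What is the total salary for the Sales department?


Sales department members:
  Frank: 50000
Total = 50000 = 50000

ANSWER: 50000


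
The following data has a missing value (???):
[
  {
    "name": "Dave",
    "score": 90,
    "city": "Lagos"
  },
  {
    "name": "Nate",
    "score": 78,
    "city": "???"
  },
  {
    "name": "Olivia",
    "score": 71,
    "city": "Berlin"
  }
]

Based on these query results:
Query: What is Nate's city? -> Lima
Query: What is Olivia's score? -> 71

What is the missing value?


The missing value is Nate's city
From query: Nate's city = Lima

ANSWER: Lima


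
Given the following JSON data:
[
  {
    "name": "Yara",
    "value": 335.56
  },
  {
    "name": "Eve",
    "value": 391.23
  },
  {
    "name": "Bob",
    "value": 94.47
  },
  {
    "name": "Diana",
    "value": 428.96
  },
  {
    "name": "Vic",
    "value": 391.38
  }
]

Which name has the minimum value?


Comparing values:
  Yara: 335.56
  Eve: 391.23
  Bob: 94.47
  Diana: 428.96
  Vic: 391.38
Minimum: Bob (94.47)

ANSWER: Bob
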